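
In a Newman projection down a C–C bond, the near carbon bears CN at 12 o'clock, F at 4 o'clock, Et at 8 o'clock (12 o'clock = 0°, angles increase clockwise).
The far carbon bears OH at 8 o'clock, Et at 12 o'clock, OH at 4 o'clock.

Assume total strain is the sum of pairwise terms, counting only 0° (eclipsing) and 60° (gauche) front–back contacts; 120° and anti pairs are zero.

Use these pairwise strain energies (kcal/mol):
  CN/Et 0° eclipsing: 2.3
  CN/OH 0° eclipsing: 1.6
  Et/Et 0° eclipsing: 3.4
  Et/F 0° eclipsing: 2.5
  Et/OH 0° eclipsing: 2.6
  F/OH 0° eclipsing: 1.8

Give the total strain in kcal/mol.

6.7 kcal/mol

This conformer is eclipsed. CN at 0° is eclipsed with Et at 0° (2.3); F at 120° is eclipsed with OH at 120° (1.8); Et at 240° is eclipsed with OH at 240° (2.6). Total 6.7 kcal/mol.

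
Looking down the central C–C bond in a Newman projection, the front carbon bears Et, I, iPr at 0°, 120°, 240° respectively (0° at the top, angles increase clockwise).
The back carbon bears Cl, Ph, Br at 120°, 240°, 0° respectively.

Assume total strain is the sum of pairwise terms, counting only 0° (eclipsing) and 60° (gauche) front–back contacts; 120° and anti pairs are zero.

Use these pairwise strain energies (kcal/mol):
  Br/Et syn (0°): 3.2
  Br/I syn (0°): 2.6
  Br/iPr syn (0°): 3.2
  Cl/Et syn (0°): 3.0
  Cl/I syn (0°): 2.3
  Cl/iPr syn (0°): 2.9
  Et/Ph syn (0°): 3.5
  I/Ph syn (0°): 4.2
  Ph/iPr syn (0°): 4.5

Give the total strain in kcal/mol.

10.0 kcal/mol

This conformer (eclipsed): Et(0°)/Br(0°) eclipsed 3.2; I(120°)/Cl(120°) eclipsed 2.3; iPr(240°)/Ph(240°) eclipsed 4.5 → 10.0 kcal/mol.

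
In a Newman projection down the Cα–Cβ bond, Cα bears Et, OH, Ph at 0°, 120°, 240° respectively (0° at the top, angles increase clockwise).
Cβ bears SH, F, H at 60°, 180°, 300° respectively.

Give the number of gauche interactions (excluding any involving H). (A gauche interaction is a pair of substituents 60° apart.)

4

Non-H gauche pairs: Et(0°)/SH(60°); OH(120°)/SH(60°); OH(120°)/F(180°); Ph(240°)/F(180°) — 4 interactions.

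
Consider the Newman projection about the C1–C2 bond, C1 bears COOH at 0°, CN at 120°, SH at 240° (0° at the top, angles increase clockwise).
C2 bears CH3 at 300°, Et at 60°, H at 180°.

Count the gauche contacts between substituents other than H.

4

Non-H gauche pairs: COOH(0°)/CH3(300°); COOH(0°)/Et(60°); CN(120°)/Et(60°); SH(240°)/CH3(300°) — 4 interactions.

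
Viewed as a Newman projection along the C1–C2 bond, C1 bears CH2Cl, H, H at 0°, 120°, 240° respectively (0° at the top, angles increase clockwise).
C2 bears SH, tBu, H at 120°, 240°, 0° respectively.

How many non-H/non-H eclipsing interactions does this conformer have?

0

Every eclipsing pair involves H, so the count is 0.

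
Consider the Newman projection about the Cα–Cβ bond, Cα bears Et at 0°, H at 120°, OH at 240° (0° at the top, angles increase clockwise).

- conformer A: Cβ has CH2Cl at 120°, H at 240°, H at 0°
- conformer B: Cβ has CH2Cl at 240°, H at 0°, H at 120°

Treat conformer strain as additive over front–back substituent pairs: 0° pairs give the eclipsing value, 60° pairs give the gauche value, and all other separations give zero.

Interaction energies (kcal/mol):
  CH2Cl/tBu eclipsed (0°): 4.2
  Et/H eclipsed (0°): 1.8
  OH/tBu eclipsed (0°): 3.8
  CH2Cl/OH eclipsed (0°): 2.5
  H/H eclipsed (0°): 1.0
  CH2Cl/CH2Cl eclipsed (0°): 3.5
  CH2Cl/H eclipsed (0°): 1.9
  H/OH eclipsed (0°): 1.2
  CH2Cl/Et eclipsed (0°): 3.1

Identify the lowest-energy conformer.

A

A is eclipsed. Et at 0° is eclipsed with H at 0° (1.8); H at 120° is eclipsed with CH2Cl at 120° (1.9); OH at 240° is eclipsed with H at 240° (1.2). Total 4.9 kcal/mol.
B is eclipsed. Et at 0° is eclipsed with H at 0° (1.8); H at 120° is eclipsed with H at 120° (1.0); OH at 240° is eclipsed with CH2Cl at 240° (2.5). Total 5.3 kcal/mol.
A has the lowest total (4.9 kcal/mol).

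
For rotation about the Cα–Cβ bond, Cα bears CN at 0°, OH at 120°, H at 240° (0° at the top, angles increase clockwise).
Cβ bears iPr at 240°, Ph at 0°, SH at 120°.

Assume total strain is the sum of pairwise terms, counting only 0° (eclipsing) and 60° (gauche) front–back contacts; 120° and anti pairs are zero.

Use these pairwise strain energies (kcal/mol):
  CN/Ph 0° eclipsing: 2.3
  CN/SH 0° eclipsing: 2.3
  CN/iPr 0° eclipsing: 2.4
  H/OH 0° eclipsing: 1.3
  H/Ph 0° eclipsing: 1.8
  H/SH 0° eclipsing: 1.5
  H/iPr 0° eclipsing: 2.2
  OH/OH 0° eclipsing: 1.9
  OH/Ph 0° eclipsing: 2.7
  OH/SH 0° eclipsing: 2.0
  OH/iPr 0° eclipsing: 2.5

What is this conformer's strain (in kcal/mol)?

6.5 kcal/mol

This conformer (eclipsed): CN(0°)/Ph(0°) eclipsed 2.3; OH(120°)/SH(120°) eclipsed 2.0; H(240°)/iPr(240°) eclipsed 2.2 → 6.5 kcal/mol.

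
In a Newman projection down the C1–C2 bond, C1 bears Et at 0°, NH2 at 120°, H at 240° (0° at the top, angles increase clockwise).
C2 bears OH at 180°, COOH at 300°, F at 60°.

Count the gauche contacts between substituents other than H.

4

Non-H gauche pairs: Et(0°)/COOH(300°); Et(0°)/F(60°); NH2(120°)/OH(180°); NH2(120°)/F(60°) — 4 interactions.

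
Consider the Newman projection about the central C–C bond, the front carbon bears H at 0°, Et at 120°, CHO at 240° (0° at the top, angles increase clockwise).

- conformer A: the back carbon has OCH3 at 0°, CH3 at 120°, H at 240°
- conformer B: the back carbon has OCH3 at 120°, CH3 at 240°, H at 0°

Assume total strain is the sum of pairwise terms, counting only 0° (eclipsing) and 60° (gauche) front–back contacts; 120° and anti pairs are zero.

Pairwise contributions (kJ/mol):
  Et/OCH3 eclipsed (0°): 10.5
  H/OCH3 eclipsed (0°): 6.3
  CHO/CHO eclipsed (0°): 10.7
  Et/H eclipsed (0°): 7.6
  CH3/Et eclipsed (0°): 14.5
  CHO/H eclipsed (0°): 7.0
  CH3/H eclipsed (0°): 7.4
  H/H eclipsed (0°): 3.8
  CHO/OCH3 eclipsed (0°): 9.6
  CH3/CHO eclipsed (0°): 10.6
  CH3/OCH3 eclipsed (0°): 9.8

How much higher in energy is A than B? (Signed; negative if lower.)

A is eclipsed. H at 0° is eclipsed with OCH3 at 0° (6.3); Et at 120° is eclipsed with CH3 at 120° (14.5); CHO at 240° is eclipsed with H at 240° (7.0). Total 27.8 kJ/mol.
B is eclipsed. H at 0° is eclipsed with H at 0° (3.8); Et at 120° is eclipsed with OCH3 at 120° (10.5); CHO at 240° is eclipsed with CH3 at 240° (10.6). Total 24.9 kJ/mol.
E(A) − E(B) = 27.8 − 24.9 = +2.9 kJ/mol.

+2.9 kJ/mol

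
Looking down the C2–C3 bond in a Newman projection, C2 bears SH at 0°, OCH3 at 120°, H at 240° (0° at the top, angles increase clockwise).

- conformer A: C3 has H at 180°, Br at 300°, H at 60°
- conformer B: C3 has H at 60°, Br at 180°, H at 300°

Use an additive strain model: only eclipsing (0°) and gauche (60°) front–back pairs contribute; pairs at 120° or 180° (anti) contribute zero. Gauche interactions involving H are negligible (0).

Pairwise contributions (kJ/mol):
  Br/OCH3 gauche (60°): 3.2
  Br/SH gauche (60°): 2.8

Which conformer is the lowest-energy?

A

A (staggered): SH–Br gauche; 2.8 = 2.8 kJ/mol.
B (staggered): OCH3–Br gauche; 3.2 = 3.2 kJ/mol.
A has the lowest total (2.8 kJ/mol).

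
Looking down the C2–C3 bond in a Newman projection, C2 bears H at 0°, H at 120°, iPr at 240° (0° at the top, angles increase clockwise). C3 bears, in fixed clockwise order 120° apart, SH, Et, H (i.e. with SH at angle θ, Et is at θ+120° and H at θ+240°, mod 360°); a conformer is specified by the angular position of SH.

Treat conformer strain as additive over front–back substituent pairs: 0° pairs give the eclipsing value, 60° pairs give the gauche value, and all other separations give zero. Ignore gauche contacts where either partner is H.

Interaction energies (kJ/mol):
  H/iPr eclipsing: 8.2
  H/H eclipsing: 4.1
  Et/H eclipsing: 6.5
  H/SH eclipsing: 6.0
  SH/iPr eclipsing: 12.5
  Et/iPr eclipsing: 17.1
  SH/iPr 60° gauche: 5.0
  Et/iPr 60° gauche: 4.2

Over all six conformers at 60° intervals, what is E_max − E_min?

SH at 0° (eclipsed): H(0°)/SH(0°) eclipsed 6.0; H(120°)/Et(120°) eclipsed 6.5; iPr(240°)/H(240°) eclipsed 8.2 → 20.7 kJ/mol.
SH at 60° (staggered): iPr(240°)/Et(180°) gauche 4.2 → 4.2 kJ/mol.
SH at 120° (eclipsed): H(0°)/H(0°) eclipsed 4.1; H(120°)/SH(120°) eclipsed 6.0; iPr(240°)/Et(240°) eclipsed 17.1 → 27.2 kJ/mol.
SH at 180° (staggered): iPr(240°)/SH(180°) gauche 5.0; iPr(240°)/Et(300°) gauche 4.2 → 9.2 kJ/mol.
SH at 240° (eclipsed): H(0°)/Et(0°) eclipsed 6.5; H(120°)/H(120°) eclipsed 4.1; iPr(240°)/SH(240°) eclipsed 12.5 → 23.1 kJ/mol.
SH at 300° (staggered): iPr(240°)/SH(300°) gauche 5.0 → 5.0 kJ/mol.
Max at 120° (27.2 kJ/mol), min at 60° (4.2 kJ/mol); barrier = 23.0 kJ/mol.

23.0 kJ/mol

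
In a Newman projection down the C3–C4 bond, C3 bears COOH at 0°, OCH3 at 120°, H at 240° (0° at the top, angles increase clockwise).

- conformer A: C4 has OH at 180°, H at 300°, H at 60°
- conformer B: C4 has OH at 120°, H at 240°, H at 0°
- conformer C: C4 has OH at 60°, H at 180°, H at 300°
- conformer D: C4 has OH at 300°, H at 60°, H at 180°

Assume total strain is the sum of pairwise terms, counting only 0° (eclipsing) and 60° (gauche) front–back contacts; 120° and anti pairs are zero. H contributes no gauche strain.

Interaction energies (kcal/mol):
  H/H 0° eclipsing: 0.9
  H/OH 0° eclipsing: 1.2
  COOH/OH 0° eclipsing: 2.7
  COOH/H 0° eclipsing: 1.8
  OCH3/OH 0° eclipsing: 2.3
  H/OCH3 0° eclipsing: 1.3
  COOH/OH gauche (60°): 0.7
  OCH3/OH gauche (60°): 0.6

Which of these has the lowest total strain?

A (staggered): OCH3–OH gauche; 0.6 = 0.6 kcal/mol.
B (eclipsed): COOH–H eclipsed, OCH3–OH eclipsed, H–H eclipsed; 1.8 + 2.3 + 0.9 = 5.0 kcal/mol.
C (staggered): COOH–OH gauche, OCH3–OH gauche; 0.7 + 0.6 = 1.3 kcal/mol.
D (staggered): COOH–OH gauche; 0.7 = 0.7 kcal/mol.
A has the lowest total (0.6 kcal/mol).

A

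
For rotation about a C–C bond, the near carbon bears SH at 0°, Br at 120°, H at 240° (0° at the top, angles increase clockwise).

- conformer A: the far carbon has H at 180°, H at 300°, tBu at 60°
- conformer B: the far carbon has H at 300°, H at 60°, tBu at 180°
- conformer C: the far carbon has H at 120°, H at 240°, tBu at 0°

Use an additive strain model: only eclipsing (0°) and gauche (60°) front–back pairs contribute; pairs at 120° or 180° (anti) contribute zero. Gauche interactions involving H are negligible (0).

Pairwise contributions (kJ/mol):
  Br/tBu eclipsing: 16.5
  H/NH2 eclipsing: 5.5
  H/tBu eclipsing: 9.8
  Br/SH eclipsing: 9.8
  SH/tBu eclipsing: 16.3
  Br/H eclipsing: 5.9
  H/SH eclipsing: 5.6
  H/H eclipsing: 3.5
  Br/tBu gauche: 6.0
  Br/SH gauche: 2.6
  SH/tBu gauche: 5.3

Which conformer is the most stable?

A (staggered): SH–tBu gauche, Br–tBu gauche; 5.3 + 6.0 = 11.3 kJ/mol.
B (staggered): Br–tBu gauche; 6.0 = 6.0 kJ/mol.
C (eclipsed): SH–tBu eclipsed, Br–H eclipsed, H–H eclipsed; 16.3 + 5.9 + 3.5 = 25.7 kJ/mol.
B has the lowest total (6.0 kJ/mol).

B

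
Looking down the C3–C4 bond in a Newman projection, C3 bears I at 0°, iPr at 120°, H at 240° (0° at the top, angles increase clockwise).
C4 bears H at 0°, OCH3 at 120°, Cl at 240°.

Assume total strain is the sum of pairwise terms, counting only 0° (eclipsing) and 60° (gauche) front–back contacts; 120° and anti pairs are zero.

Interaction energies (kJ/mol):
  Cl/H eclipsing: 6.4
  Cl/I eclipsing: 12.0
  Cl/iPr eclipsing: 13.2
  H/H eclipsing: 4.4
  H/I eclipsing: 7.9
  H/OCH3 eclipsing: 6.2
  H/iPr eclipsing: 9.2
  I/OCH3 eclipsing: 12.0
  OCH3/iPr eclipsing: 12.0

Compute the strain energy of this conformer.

26.3 kJ/mol

This conformer (eclipsed): I(0°)/H(0°) eclipsed 7.9; iPr(120°)/OCH3(120°) eclipsed 12.0; H(240°)/Cl(240°) eclipsed 6.4 → 26.3 kJ/mol.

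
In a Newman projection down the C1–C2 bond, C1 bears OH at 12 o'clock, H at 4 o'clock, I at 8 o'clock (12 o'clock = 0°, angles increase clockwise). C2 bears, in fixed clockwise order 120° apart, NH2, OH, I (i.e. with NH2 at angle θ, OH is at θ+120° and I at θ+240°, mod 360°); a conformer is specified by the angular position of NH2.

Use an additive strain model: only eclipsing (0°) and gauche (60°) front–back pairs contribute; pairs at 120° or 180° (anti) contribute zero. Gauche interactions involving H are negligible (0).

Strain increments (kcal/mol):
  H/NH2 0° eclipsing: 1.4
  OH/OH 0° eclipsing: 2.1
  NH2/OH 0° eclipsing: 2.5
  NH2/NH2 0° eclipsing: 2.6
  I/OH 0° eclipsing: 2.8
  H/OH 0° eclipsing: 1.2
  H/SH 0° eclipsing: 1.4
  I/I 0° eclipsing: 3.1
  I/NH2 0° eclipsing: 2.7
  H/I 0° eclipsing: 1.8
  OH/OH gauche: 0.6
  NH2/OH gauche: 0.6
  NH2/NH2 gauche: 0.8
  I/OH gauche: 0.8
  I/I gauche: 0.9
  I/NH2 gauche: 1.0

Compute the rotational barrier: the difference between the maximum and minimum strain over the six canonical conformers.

3.9 kcal/mol

NH2 at 0° (eclipsed): OH(0°)/NH2(0°) eclipsed 2.5; H(120°)/OH(120°) eclipsed 1.2; I(240°)/I(240°) eclipsed 3.1 → 6.8 kcal/mol.
NH2 at 60° (staggered): OH(0°)/NH2(60°) gauche 0.6; OH(0°)/I(300°) gauche 0.8; I(240°)/OH(180°) gauche 0.8; I(240°)/I(300°) gauche 0.9 → 3.1 kcal/mol.
NH2 at 120° (eclipsed): OH(0°)/I(0°) eclipsed 2.8; H(120°)/NH2(120°) eclipsed 1.4; I(240°)/OH(240°) eclipsed 2.8 → 7.0 kcal/mol.
NH2 at 180° (staggered): OH(0°)/OH(300°) gauche 0.6; OH(0°)/I(60°) gauche 0.8; I(240°)/NH2(180°) gauche 1.0; I(240°)/OH(300°) gauche 0.8 → 3.2 kcal/mol.
NH2 at 240° (eclipsed): OH(0°)/OH(0°) eclipsed 2.1; H(120°)/I(120°) eclipsed 1.8; I(240°)/NH2(240°) eclipsed 2.7 → 6.6 kcal/mol.
NH2 at 300° (staggered): OH(0°)/NH2(300°) gauche 0.6; OH(0°)/OH(60°) gauche 0.6; I(240°)/NH2(300°) gauche 1.0; I(240°)/I(180°) gauche 0.9 → 3.1 kcal/mol.
Max at 120° (7.0 kcal/mol), min at 60° (3.1 kcal/mol); barrier = 3.9 kcal/mol.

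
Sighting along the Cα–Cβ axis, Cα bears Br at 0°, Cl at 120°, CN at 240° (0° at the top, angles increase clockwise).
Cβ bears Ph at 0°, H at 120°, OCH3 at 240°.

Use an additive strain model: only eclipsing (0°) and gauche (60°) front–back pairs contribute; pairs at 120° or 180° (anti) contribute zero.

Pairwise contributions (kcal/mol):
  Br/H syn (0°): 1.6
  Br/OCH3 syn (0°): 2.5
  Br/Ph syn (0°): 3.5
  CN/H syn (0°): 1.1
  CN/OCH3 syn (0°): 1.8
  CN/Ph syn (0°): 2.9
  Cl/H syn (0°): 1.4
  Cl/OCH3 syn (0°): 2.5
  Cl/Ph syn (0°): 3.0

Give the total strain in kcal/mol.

This conformer (eclipsed): Br(0°)/Ph(0°) eclipsed 3.5; Cl(120°)/H(120°) eclipsed 1.4; CN(240°)/OCH3(240°) eclipsed 1.8 → 6.7 kcal/mol.

6.7 kcal/mol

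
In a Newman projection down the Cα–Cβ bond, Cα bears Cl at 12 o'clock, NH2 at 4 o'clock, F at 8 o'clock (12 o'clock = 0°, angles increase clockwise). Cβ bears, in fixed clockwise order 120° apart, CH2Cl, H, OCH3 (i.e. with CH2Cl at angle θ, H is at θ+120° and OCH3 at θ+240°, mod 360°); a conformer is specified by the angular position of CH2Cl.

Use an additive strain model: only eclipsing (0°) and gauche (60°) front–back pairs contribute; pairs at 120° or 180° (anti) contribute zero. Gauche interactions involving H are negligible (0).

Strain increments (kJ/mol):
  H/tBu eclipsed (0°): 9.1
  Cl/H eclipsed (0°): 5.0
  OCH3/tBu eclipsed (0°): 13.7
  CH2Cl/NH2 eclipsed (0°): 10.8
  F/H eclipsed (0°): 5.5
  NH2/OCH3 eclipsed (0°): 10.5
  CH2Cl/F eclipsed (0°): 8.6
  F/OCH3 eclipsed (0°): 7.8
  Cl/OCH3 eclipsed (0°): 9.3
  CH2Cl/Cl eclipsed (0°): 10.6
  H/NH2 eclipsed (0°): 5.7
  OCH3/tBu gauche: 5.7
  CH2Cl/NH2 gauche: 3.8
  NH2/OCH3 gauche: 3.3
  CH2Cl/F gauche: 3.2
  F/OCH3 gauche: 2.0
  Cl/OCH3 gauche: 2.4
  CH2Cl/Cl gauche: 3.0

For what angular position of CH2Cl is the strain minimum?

CH2Cl at 0° (eclipsed): Cl–CH2Cl eclipsed, NH2–H eclipsed, F–OCH3 eclipsed; 10.6 + 5.7 + 7.8 = 24.1 kJ/mol.
CH2Cl at 60° (staggered): Cl–CH2Cl gauche, Cl–OCH3 gauche, NH2–CH2Cl gauche, F–OCH3 gauche; 3.0 + 2.4 + 3.8 + 2.0 = 11.2 kJ/mol.
CH2Cl at 120° (eclipsed): Cl–OCH3 eclipsed, NH2–CH2Cl eclipsed, F–H eclipsed; 9.3 + 10.8 + 5.5 = 25.6 kJ/mol.
CH2Cl at 180° (staggered): Cl–OCH3 gauche, NH2–CH2Cl gauche, NH2–OCH3 gauche, F–CH2Cl gauche; 2.4 + 3.8 + 3.3 + 3.2 = 12.7 kJ/mol.
CH2Cl at 240° (eclipsed): Cl–H eclipsed, NH2–OCH3 eclipsed, F–CH2Cl eclipsed; 5.0 + 10.5 + 8.6 = 24.1 kJ/mol.
CH2Cl at 300° (staggered): Cl–CH2Cl gauche, NH2–OCH3 gauche, F–CH2Cl gauche, F–OCH3 gauche; 3.0 + 3.3 + 3.2 + 2.0 = 11.5 kJ/mol.
The minimum (11.2 kJ/mol) occurs with CH2Cl at 60°.

60°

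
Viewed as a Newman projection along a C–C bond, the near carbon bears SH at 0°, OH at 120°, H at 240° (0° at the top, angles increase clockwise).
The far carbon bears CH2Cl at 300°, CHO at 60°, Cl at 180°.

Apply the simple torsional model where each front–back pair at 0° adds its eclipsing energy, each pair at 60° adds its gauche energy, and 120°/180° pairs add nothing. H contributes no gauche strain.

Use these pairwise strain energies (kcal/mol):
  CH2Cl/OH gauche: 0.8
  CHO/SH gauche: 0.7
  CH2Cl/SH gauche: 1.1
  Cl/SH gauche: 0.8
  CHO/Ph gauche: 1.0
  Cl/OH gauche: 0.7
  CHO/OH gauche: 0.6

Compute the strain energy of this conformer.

This conformer (staggered): SH–CH2Cl gauche, SH–CHO gauche, OH–CHO gauche, OH–Cl gauche; 1.1 + 0.7 + 0.6 + 0.7 = 3.1 kcal/mol.

3.1 kcal/mol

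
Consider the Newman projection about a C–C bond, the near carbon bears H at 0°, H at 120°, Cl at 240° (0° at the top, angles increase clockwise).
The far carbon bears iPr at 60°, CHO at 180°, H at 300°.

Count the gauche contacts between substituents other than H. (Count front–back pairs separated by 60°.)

1

Non-H gauche pairs: Cl(240°)/CHO(180°) — 1 interaction.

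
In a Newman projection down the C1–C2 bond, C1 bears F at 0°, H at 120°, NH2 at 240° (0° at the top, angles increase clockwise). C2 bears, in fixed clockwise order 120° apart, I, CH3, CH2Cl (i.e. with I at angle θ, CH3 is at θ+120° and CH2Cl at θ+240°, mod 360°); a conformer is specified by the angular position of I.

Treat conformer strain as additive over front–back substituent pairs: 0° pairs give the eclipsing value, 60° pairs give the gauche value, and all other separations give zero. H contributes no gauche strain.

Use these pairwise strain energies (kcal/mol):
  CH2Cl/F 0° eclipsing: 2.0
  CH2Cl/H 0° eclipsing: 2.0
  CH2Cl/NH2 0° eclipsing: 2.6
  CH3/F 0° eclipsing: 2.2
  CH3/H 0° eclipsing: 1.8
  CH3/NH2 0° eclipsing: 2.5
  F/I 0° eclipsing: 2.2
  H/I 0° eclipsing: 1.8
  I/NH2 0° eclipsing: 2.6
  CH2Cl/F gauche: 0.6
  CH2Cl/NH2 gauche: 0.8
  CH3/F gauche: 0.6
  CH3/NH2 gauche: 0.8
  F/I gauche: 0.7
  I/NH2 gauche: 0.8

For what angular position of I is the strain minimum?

180°

I at 0° (eclipsed): F–I eclipsed, H–CH3 eclipsed, NH2–CH2Cl eclipsed; 2.2 + 1.8 + 2.6 = 6.6 kcal/mol.
I at 60° (staggered): F–I gauche, F–CH2Cl gauche, NH2–CH3 gauche, NH2–CH2Cl gauche; 0.7 + 0.6 + 0.8 + 0.8 = 2.9 kcal/mol.
I at 120° (eclipsed): F–CH2Cl eclipsed, H–I eclipsed, NH2–CH3 eclipsed; 2.0 + 1.8 + 2.5 = 6.3 kcal/mol.
I at 180° (staggered): F–CH3 gauche, F–CH2Cl gauche, NH2–I gauche, NH2–CH3 gauche; 0.6 + 0.6 + 0.8 + 0.8 = 2.8 kcal/mol.
I at 240° (eclipsed): F–CH3 eclipsed, H–CH2Cl eclipsed, NH2–I eclipsed; 2.2 + 2.0 + 2.6 = 6.8 kcal/mol.
I at 300° (staggered): F–I gauche, F–CH3 gauche, NH2–I gauche, NH2–CH2Cl gauche; 0.7 + 0.6 + 0.8 + 0.8 = 2.9 kcal/mol.
The minimum (2.8 kcal/mol) occurs with I at 180°.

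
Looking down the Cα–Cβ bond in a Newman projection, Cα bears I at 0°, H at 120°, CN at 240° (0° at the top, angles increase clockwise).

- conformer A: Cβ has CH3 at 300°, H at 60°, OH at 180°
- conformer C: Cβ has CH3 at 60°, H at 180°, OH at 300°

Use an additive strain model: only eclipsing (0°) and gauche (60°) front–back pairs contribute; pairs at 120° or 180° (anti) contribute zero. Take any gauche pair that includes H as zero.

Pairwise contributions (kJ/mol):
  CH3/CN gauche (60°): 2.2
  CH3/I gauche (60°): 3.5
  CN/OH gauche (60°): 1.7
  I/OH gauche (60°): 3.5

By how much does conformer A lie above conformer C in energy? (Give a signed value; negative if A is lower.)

A is staggered. I at 0° is gauche with CH3 at 300° (3.5); CN at 240° is gauche with CH3 at 300° (2.2); CN at 240° is gauche with OH at 180° (1.7). Total 7.4 kJ/mol.
C is staggered. I at 0° is gauche with CH3 at 60° (3.5); I at 0° is gauche with OH at 300° (3.5); CN at 240° is gauche with OH at 300° (1.7). Total 8.7 kJ/mol.
E(A) − E(C) = 7.4 − 8.7 = -1.3 kJ/mol.

-1.3 kJ/mol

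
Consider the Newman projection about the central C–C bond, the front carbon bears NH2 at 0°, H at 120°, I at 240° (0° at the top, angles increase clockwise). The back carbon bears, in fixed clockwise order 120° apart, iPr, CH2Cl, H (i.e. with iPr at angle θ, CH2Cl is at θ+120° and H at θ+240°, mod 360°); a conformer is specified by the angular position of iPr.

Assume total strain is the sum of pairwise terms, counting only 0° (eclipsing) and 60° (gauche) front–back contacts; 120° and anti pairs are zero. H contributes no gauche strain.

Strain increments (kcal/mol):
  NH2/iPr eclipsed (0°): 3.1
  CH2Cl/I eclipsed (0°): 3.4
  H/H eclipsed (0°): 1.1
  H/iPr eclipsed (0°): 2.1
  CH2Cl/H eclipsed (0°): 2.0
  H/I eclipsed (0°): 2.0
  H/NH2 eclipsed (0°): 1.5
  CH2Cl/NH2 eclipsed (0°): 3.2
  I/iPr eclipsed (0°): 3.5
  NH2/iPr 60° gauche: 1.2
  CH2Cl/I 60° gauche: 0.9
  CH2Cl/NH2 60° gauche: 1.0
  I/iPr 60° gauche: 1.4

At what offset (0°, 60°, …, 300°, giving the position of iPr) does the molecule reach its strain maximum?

iPr at 0° (eclipsed): NH2(0°)/iPr(0°) eclipsed 3.1; H(120°)/CH2Cl(120°) eclipsed 2.0; I(240°)/H(240°) eclipsed 2.0 → 7.1 kcal/mol.
iPr at 60° (staggered): NH2(0°)/iPr(60°) gauche 1.2; I(240°)/CH2Cl(180°) gauche 0.9 → 2.1 kcal/mol.
iPr at 120° (eclipsed): NH2(0°)/H(0°) eclipsed 1.5; H(120°)/iPr(120°) eclipsed 2.1; I(240°)/CH2Cl(240°) eclipsed 3.4 → 7.0 kcal/mol.
iPr at 180° (staggered): NH2(0°)/CH2Cl(300°) gauche 1.0; I(240°)/iPr(180°) gauche 1.4; I(240°)/CH2Cl(300°) gauche 0.9 → 3.3 kcal/mol.
iPr at 240° (eclipsed): NH2(0°)/CH2Cl(0°) eclipsed 3.2; H(120°)/H(120°) eclipsed 1.1; I(240°)/iPr(240°) eclipsed 3.5 → 7.8 kcal/mol.
iPr at 300° (staggered): NH2(0°)/iPr(300°) gauche 1.2; NH2(0°)/CH2Cl(60°) gauche 1.0; I(240°)/iPr(300°) gauche 1.4 → 3.6 kcal/mol.
The maximum (7.8 kcal/mol) occurs with iPr at 240°.

240°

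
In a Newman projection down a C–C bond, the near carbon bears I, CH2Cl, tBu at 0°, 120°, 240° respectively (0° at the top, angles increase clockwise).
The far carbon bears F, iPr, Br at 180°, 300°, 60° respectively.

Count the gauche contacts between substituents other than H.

Non-H gauche pairs: I(0°)/iPr(300°); I(0°)/Br(60°); CH2Cl(120°)/F(180°); CH2Cl(120°)/Br(60°); tBu(240°)/F(180°); tBu(240°)/iPr(300°) — 6 interactions.

6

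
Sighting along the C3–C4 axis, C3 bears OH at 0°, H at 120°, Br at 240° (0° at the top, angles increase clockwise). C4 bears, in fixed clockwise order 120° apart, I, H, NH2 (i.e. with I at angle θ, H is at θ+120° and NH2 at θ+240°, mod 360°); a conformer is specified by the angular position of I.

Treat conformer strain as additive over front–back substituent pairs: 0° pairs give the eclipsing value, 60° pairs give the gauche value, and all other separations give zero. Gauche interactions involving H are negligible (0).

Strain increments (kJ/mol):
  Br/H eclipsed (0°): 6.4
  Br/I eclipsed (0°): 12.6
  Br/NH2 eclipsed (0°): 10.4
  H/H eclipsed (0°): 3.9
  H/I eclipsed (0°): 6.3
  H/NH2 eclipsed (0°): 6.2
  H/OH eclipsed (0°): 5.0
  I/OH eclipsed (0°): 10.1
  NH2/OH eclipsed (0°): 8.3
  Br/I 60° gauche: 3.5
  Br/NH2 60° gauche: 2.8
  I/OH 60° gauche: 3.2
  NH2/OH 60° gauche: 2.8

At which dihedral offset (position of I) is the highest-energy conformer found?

0°

I at 0° (eclipsed): OH–I eclipsed, H–H eclipsed, Br–NH2 eclipsed; 10.1 + 3.9 + 10.4 = 24.4 kJ/mol.
I at 60° (staggered): OH–I gauche, OH–NH2 gauche, Br–NH2 gauche; 3.2 + 2.8 + 2.8 = 8.8 kJ/mol.
I at 120° (eclipsed): OH–NH2 eclipsed, H–I eclipsed, Br–H eclipsed; 8.3 + 6.3 + 6.4 = 21.0 kJ/mol.
I at 180° (staggered): OH–NH2 gauche, Br–I gauche; 2.8 + 3.5 = 6.3 kJ/mol.
I at 240° (eclipsed): OH–H eclipsed, H–NH2 eclipsed, Br–I eclipsed; 5.0 + 6.2 + 12.6 = 23.8 kJ/mol.
I at 300° (staggered): OH–I gauche, Br–I gauche, Br–NH2 gauche; 3.2 + 3.5 + 2.8 = 9.5 kJ/mol.
The maximum (24.4 kJ/mol) occurs with I at 0°.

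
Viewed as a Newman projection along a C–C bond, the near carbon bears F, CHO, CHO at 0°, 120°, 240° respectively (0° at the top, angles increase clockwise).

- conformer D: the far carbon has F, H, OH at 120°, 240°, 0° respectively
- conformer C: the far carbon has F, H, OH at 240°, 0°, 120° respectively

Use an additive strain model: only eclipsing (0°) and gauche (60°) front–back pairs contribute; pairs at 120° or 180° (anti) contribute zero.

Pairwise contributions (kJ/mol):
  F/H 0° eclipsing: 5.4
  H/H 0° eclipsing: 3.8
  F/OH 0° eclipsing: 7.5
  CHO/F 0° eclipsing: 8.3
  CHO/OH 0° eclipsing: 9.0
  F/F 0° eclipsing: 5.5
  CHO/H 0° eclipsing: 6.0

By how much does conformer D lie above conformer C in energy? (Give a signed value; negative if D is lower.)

D (eclipsed): F(0°)/OH(0°) eclipsed 7.5; CHO(120°)/F(120°) eclipsed 8.3; CHO(240°)/H(240°) eclipsed 6.0 → 21.8 kJ/mol.
C (eclipsed): F(0°)/H(0°) eclipsed 5.4; CHO(120°)/OH(120°) eclipsed 9.0; CHO(240°)/F(240°) eclipsed 8.3 → 22.7 kJ/mol.
E(D) − E(C) = 21.8 − 22.7 = -0.9 kJ/mol.

-0.9 kJ/mol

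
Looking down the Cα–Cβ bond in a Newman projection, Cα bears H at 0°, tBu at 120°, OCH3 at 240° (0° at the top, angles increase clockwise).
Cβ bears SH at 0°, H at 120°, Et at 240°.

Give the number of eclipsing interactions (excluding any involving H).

1

Non-H eclipsing pairs: OCH3(240°)/Et(240°) — 1 interaction.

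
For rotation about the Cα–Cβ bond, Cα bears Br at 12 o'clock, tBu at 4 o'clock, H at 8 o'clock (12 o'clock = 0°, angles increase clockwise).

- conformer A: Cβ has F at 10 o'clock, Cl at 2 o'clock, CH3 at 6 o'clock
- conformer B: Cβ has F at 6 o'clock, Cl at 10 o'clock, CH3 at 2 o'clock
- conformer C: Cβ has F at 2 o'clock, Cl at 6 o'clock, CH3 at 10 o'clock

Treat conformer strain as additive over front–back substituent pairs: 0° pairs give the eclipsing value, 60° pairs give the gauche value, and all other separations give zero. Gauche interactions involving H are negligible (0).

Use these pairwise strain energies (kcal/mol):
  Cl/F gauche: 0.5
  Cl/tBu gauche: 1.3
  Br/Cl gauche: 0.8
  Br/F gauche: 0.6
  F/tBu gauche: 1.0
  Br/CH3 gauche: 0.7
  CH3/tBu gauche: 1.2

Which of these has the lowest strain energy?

A (staggered): Br(0°)/F(300°) gauche 0.6; Br(0°)/Cl(60°) gauche 0.8; tBu(120°)/Cl(60°) gauche 1.3; tBu(120°)/CH3(180°) gauche 1.2 → 3.9 kcal/mol.
B (staggered): Br(0°)/Cl(300°) gauche 0.8; Br(0°)/CH3(60°) gauche 0.7; tBu(120°)/F(180°) gauche 1.0; tBu(120°)/CH3(60°) gauche 1.2 → 3.7 kcal/mol.
C (staggered): Br(0°)/F(60°) gauche 0.6; Br(0°)/CH3(300°) gauche 0.7; tBu(120°)/F(60°) gauche 1.0; tBu(120°)/Cl(180°) gauche 1.3 → 3.6 kcal/mol.
C has the lowest total (3.6 kcal/mol).

C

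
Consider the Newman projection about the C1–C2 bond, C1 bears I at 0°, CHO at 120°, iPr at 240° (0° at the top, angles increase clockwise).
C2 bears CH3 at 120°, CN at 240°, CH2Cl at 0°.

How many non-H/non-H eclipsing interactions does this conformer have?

Non-H eclipsing pairs: I(0°)/CH2Cl(0°); CHO(120°)/CH3(120°); iPr(240°)/CN(240°) — 3 interactions.

3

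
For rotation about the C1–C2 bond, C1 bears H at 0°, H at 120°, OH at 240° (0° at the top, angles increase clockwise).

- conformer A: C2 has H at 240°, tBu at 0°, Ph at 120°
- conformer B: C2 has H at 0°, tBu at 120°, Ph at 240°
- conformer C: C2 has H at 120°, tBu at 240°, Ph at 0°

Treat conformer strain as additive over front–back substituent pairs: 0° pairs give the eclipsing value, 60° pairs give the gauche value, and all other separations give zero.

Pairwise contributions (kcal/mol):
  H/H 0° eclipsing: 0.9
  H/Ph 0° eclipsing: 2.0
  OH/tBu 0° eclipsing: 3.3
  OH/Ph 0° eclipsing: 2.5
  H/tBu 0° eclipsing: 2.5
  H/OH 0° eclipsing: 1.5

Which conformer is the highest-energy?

C

A is eclipsed. H at 0° is eclipsed with tBu at 0° (2.5); H at 120° is eclipsed with Ph at 120° (2.0); OH at 240° is eclipsed with H at 240° (1.5). Total 6.0 kcal/mol.
B is eclipsed. H at 0° is eclipsed with H at 0° (0.9); H at 120° is eclipsed with tBu at 120° (2.5); OH at 240° is eclipsed with Ph at 240° (2.5). Total 5.9 kcal/mol.
C is eclipsed. H at 0° is eclipsed with Ph at 0° (2.0); H at 120° is eclipsed with H at 120° (0.9); OH at 240° is eclipsed with tBu at 240° (3.3). Total 6.2 kcal/mol.
C has the highest total (6.2 kcal/mol).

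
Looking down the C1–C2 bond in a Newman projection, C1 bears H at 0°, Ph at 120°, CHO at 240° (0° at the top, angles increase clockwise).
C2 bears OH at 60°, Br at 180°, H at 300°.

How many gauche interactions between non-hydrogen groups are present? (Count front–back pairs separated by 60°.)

Non-H gauche pairs: Ph(120°)/OH(60°); Ph(120°)/Br(180°); CHO(240°)/Br(180°) — 3 interactions.

3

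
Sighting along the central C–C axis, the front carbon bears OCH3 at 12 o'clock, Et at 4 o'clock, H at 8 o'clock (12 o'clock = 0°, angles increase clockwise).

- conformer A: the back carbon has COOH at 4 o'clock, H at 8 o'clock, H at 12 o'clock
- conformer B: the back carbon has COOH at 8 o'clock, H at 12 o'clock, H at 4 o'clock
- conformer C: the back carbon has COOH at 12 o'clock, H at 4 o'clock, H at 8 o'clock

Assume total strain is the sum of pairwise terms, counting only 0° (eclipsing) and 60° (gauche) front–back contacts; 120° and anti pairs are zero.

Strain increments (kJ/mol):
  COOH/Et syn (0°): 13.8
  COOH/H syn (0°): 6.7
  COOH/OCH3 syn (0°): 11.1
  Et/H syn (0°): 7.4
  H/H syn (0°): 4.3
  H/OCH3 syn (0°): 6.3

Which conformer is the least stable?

A (eclipsed): OCH3–H eclipsed, Et–COOH eclipsed, H–H eclipsed; 6.3 + 13.8 + 4.3 = 24.4 kJ/mol.
B (eclipsed): OCH3–H eclipsed, Et–H eclipsed, H–COOH eclipsed; 6.3 + 7.4 + 6.7 = 20.4 kJ/mol.
C (eclipsed): OCH3–COOH eclipsed, Et–H eclipsed, H–H eclipsed; 11.1 + 7.4 + 4.3 = 22.8 kJ/mol.
A has the highest total (24.4 kJ/mol).

A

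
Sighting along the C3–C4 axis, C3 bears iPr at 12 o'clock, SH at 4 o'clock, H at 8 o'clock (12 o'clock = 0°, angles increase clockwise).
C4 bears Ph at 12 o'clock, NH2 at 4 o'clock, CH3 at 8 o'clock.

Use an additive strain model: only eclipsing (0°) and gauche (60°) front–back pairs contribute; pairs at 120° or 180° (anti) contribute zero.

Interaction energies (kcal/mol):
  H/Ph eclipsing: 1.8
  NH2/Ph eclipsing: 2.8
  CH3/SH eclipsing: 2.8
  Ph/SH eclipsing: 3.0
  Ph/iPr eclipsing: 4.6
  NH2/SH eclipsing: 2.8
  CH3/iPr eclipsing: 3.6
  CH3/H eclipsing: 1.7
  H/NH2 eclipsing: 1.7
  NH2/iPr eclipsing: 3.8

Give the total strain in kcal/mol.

9.1 kcal/mol

This conformer (eclipsed): iPr(0°)/Ph(0°) eclipsed 4.6; SH(120°)/NH2(120°) eclipsed 2.8; H(240°)/CH3(240°) eclipsed 1.7 → 9.1 kcal/mol.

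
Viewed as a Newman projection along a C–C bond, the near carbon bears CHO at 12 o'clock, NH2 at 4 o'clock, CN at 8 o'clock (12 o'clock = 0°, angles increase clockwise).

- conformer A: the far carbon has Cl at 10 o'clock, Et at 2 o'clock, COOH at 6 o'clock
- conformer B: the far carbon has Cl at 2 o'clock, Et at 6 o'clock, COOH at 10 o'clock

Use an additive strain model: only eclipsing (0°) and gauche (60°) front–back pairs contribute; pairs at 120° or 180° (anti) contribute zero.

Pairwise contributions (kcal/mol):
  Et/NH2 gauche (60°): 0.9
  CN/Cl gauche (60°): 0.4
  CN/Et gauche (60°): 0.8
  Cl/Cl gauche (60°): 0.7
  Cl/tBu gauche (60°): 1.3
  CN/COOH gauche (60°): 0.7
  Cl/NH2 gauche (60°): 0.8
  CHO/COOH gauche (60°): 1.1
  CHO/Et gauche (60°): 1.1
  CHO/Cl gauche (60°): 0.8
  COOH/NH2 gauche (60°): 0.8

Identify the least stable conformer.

B

A (staggered): CHO(0°)/Cl(300°) gauche 0.8; CHO(0°)/Et(60°) gauche 1.1; NH2(120°)/Et(60°) gauche 0.9; NH2(120°)/COOH(180°) gauche 0.8; CN(240°)/Cl(300°) gauche 0.4; CN(240°)/COOH(180°) gauche 0.7 → 4.7 kcal/mol.
B (staggered): CHO(0°)/Cl(60°) gauche 0.8; CHO(0°)/COOH(300°) gauche 1.1; NH2(120°)/Cl(60°) gauche 0.8; NH2(120°)/Et(180°) gauche 0.9; CN(240°)/Et(180°) gauche 0.8; CN(240°)/COOH(300°) gauche 0.7 → 5.1 kcal/mol.
B has the highest total (5.1 kcal/mol).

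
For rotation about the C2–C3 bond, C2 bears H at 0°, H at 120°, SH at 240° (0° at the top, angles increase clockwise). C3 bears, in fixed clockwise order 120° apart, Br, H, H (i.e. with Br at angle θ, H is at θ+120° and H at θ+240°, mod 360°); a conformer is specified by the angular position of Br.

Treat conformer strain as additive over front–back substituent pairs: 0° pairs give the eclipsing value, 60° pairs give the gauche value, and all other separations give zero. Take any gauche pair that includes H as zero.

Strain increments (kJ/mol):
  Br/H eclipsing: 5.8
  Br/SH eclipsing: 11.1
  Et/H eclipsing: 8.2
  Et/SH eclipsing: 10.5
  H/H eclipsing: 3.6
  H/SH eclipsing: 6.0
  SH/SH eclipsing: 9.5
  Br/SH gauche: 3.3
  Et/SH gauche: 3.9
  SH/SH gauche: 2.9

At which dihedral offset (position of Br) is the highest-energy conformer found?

240°

Br at 0° (eclipsed): H(0°)/Br(0°) eclipsed 5.8; H(120°)/H(120°) eclipsed 3.6; SH(240°)/H(240°) eclipsed 6.0 → 15.4 kJ/mol.
Br at 60° (staggered): no non-H gauche contacts → 0.0 kJ/mol.
Br at 120° (eclipsed): H(0°)/H(0°) eclipsed 3.6; H(120°)/Br(120°) eclipsed 5.8; SH(240°)/H(240°) eclipsed 6.0 → 15.4 kJ/mol.
Br at 180° (staggered): SH(240°)/Br(180°) gauche 3.3 → 3.3 kJ/mol.
Br at 240° (eclipsed): H(0°)/H(0°) eclipsed 3.6; H(120°)/H(120°) eclipsed 3.6; SH(240°)/Br(240°) eclipsed 11.1 → 18.3 kJ/mol.
Br at 300° (staggered): SH(240°)/Br(300°) gauche 3.3 → 3.3 kJ/mol.
The maximum (18.3 kJ/mol) occurs with Br at 240°.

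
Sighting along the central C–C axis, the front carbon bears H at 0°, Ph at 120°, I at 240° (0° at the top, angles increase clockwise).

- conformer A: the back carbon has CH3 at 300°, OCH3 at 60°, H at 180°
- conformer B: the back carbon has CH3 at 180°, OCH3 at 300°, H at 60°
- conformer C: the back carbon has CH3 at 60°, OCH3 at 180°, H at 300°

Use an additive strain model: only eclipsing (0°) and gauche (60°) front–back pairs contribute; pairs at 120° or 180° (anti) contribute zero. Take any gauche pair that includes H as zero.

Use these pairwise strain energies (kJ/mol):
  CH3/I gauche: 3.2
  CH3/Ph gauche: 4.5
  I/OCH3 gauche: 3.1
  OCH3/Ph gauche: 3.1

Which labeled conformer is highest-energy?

B

A (staggered): Ph(120°)/OCH3(60°) gauche 3.1; I(240°)/CH3(300°) gauche 3.2 → 6.3 kJ/mol.
B (staggered): Ph(120°)/CH3(180°) gauche 4.5; I(240°)/CH3(180°) gauche 3.2; I(240°)/OCH3(300°) gauche 3.1 → 10.8 kJ/mol.
C (staggered): Ph(120°)/CH3(60°) gauche 4.5; Ph(120°)/OCH3(180°) gauche 3.1; I(240°)/OCH3(180°) gauche 3.1 → 10.7 kJ/mol.
B has the highest total (10.8 kJ/mol).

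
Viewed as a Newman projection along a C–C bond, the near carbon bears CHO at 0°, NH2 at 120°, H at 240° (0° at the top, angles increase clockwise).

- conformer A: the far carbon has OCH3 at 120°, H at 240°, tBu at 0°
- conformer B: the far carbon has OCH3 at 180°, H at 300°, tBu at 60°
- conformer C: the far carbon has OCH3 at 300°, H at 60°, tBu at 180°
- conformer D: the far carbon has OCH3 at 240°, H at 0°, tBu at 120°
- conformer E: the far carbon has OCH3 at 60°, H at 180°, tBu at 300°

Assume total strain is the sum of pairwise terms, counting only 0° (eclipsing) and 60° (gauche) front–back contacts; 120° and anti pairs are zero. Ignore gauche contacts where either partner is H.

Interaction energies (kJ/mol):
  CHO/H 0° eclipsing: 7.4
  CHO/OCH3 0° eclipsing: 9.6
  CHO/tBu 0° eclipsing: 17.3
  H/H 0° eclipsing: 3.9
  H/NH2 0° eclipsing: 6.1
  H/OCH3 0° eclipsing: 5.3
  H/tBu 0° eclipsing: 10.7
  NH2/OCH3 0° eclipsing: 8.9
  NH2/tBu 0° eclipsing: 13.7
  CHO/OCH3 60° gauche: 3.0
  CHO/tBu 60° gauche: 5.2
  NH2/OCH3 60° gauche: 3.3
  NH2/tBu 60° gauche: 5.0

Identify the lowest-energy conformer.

C

A (eclipsed): CHO(0°)/tBu(0°) eclipsed 17.3; NH2(120°)/OCH3(120°) eclipsed 8.9; H(240°)/H(240°) eclipsed 3.9 → 30.1 kJ/mol.
B (staggered): CHO(0°)/tBu(60°) gauche 5.2; NH2(120°)/OCH3(180°) gauche 3.3; NH2(120°)/tBu(60°) gauche 5.0 → 13.5 kJ/mol.
C (staggered): CHO(0°)/OCH3(300°) gauche 3.0; NH2(120°)/tBu(180°) gauche 5.0 → 8.0 kJ/mol.
D (eclipsed): CHO(0°)/H(0°) eclipsed 7.4; NH2(120°)/tBu(120°) eclipsed 13.7; H(240°)/OCH3(240°) eclipsed 5.3 → 26.4 kJ/mol.
E (staggered): CHO(0°)/OCH3(60°) gauche 3.0; CHO(0°)/tBu(300°) gauche 5.2; NH2(120°)/OCH3(60°) gauche 3.3 → 11.5 kJ/mol.
C has the lowest total (8.0 kJ/mol).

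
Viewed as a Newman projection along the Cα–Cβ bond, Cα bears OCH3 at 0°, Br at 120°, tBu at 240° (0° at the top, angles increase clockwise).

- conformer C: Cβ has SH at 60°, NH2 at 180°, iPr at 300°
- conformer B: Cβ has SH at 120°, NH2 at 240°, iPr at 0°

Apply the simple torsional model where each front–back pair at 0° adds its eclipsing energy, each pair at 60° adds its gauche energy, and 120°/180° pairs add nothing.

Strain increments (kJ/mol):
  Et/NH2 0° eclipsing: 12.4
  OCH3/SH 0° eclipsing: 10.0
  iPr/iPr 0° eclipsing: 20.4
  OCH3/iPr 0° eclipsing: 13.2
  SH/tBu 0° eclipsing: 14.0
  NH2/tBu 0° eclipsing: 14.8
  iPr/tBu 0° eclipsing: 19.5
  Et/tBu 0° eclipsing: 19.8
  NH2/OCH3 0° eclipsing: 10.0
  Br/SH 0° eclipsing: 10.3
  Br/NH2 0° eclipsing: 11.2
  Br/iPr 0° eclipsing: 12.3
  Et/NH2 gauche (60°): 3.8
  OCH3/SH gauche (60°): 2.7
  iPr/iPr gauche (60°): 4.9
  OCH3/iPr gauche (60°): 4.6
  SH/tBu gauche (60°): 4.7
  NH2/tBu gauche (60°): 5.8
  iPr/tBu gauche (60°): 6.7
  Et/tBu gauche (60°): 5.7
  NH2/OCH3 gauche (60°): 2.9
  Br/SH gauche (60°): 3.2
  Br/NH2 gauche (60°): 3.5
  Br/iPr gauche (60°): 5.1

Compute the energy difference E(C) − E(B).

C (staggered): OCH3(0°)/SH(60°) gauche 2.7; OCH3(0°)/iPr(300°) gauche 4.6; Br(120°)/SH(60°) gauche 3.2; Br(120°)/NH2(180°) gauche 3.5; tBu(240°)/NH2(180°) gauche 5.8; tBu(240°)/iPr(300°) gauche 6.7 → 26.5 kJ/mol.
B (eclipsed): OCH3(0°)/iPr(0°) eclipsed 13.2; Br(120°)/SH(120°) eclipsed 10.3; tBu(240°)/NH2(240°) eclipsed 14.8 → 38.3 kJ/mol.
E(C) − E(B) = 26.5 − 38.3 = -11.8 kJ/mol.

-11.8 kJ/mol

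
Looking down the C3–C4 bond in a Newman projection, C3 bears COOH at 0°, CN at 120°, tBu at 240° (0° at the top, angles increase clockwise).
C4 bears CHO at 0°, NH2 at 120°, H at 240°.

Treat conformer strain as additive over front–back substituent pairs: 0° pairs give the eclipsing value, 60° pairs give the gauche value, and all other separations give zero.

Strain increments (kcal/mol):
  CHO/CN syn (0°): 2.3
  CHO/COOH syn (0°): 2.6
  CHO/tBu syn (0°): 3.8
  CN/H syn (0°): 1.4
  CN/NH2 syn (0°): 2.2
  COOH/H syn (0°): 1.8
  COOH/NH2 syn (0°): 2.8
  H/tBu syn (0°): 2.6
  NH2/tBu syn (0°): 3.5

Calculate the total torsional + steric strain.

This conformer (eclipsed): COOH(0°)/CHO(0°) eclipsed 2.6; CN(120°)/NH2(120°) eclipsed 2.2; tBu(240°)/H(240°) eclipsed 2.6 → 7.4 kcal/mol.

7.4 kcal/mol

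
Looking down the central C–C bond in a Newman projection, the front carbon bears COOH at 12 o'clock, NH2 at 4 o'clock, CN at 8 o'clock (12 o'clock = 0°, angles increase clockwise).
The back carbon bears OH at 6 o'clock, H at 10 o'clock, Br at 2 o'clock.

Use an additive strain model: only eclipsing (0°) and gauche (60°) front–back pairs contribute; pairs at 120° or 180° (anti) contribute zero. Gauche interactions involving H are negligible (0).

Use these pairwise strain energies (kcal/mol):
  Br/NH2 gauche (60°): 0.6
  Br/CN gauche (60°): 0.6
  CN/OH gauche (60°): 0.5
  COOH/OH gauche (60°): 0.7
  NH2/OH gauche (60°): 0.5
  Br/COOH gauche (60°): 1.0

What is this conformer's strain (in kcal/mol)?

2.6 kcal/mol

This conformer (staggered): COOH(0°)/Br(60°) gauche 1.0; NH2(120°)/OH(180°) gauche 0.5; NH2(120°)/Br(60°) gauche 0.6; CN(240°)/OH(180°) gauche 0.5 → 2.6 kcal/mol.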